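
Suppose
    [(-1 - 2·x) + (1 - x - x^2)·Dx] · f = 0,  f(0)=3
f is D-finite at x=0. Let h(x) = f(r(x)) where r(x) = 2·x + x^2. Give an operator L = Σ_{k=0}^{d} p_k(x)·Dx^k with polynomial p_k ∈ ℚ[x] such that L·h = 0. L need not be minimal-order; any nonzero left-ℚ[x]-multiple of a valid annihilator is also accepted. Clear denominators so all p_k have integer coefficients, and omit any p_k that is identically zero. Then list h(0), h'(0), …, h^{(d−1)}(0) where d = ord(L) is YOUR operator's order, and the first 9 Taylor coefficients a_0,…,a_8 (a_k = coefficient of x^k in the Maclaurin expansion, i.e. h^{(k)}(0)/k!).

f: a_k = 3, 3, 6, 9, 15, 24, 39, 63, 102, …
f∘r: x↦r, Dx↦Dx/r' in L_f ⇒ L₀.
L = (2 + 10·x + 12·x^2 + 4·x^3) + (-1 + 2·x + 5·x^2 + 4·x^3 + x^4)·Dx  (order 1).
h: a_k = 3, 6, 27, 96, 354, 1302, 4785, 17592, 64671, …
ICs: h(0) = 3.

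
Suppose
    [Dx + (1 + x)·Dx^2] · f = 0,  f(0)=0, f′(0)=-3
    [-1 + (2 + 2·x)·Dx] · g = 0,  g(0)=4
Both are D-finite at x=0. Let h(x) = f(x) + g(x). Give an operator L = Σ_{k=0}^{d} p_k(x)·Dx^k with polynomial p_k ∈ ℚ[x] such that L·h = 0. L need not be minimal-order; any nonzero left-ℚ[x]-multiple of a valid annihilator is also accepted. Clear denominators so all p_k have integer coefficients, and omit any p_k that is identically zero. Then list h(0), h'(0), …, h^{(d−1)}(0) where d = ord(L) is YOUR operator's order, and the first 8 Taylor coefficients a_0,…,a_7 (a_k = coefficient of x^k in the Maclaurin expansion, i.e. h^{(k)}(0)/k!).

L = Dx + (5 + 5·x)·Dx^2 + (2 + 4·x + 2·x^2)·Dx^3  (order 3).
h: a_k = 4, -1, 1, -3/4, 19/32, -157/320, 107/256, -1305/3584, …
ICs: h(0) = 4, h′(0) = -1, h′′(0) = 2.

f: a_k = 0, -3, 3/2, -1, 3/4, -3/5, 1/2, -3/7, …
g: a_k = 4, 2, -1/2, 1/4, -5/32, 7/64, -21/256, 33/512, …
h₀=f+g: left-lcm gives L₀, ord ≤ 3.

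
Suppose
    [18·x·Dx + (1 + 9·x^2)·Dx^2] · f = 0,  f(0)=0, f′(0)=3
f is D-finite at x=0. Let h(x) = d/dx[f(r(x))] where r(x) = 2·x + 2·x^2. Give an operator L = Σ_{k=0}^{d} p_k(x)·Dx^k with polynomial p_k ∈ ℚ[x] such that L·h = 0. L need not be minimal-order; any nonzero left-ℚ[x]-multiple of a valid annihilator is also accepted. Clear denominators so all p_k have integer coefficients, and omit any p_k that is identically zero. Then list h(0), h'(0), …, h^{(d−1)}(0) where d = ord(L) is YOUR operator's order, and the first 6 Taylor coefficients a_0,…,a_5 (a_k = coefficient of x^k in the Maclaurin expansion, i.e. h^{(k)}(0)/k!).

f: a_k = 0, 3, 0, -9, 0, 243/5, …
Substitute x→r, Dx→(1/r')Dx; clear ⇒ L₀.
Derive L from L₀ (diff closure).
L = (-2 + 72·x + 288·x^2 + 432·x^3 + 216·x^4) + (1 + 2·x + 36·x^2 + 144·x^3 + 180·x^4 + 72·x^5)·Dx  (order 1).
h: a_k = 6, 12, -216, -864, 6696, 46224, …
ICs: h(0) = 6.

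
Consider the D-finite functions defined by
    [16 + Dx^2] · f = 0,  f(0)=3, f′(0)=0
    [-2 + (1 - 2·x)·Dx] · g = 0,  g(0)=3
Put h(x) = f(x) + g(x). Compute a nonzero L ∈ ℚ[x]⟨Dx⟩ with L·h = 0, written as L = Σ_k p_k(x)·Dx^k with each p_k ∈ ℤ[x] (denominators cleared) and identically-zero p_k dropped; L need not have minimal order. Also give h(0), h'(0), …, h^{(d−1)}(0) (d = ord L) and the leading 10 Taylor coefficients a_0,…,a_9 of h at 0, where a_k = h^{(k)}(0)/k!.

L = (-160 + 256·x - 256·x^2) + (48 - 224·x + 384·x^2 - 256·x^3)·Dx + (-10 + 16·x - 16·x^2)·Dx^2 + (3 - 14·x + 24·x^2 - 16·x^3)·Dx^3  (order 3).
h: a_k = 6, 6, -12, 24, 80, 96, 2624/15, 384, 81152/105, 1536, …
ICs: h(0) = 6, h′(0) = 6, h′′(0) = -24.

f: a_k = 3, 0, -24, 0, 32, 0, -256/15, 0, 512/105, 0, …
g: a_k = 3, 6, 12, 24, 48, 96, 192, 384, 768, 1536, …
Sum ⇒ L₀ = lclm(L_f,L_g) in ℚ(x)⟨Dx⟩.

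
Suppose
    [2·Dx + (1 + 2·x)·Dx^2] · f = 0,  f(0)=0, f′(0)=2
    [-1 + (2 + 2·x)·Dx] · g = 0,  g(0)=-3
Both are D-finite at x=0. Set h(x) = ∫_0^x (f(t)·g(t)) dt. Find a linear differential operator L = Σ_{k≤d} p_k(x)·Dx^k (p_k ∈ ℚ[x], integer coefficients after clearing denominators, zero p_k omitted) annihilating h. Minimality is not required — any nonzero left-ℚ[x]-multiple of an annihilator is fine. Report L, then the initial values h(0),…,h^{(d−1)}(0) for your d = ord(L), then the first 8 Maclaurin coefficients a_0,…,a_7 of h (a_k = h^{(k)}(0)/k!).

f: a_k = 0, 2, -2, 8/3, -4, 32/5, -32/3, 128/7, …
g: a_k = -3, -3/2, 3/8, -3/16, 15/128, -21/256, 63/1024, -99/2048, …
h₀=f·g: eliminate ⇒ L₀, order ≤ 2·1.
∫: right-multiply L₀ by Dx.
L = (-1 + 2·x)·Dx + (4 + 4·x)·Dx^2 + (4 + 16·x + 20·x^2 + 8·x^3)·Dx^3  (order 3).
h: a_k = 0, 0, -3, 1, -17/16, 11/8, -3709/1920, 12801/4480, …
ICs: h(0) = 0, h′(0) = 0, h′′(0) = -6.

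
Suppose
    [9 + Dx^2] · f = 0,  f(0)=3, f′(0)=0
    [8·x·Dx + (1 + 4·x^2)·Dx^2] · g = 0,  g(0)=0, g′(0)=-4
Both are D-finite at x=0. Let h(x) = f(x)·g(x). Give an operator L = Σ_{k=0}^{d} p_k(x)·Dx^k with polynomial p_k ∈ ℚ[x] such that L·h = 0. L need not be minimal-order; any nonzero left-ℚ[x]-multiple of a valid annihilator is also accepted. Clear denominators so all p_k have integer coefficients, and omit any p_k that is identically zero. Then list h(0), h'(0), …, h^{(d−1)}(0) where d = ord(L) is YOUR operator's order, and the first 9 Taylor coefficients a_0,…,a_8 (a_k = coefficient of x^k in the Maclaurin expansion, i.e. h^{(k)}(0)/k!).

L = (2925 + 31536·x^2 + 95904·x^4 + 186624·x^6 + 186624·x^8) + (2448·x + 20160·x^3 + 62208·x^5 + 82944·x^7)·Dx + (442 + 5088·x^2 + 19008·x^4 + 41472·x^6 + 41472·x^8)·Dx^2 + (272·x + 2240·x^3 + 6912·x^5 + 9216·x^7)·Dx^3 + (13 + 176·x^2 + 928·x^4 + 2304·x^6 + 2304·x^8)·Dx^4  (order 4).
h: a_k = 0, -12, 0, 70, 0, -1509/10, 0, 48813/140, 0, …
ICs: h(0) = 0, h′(0) = -12, h′′(0) = 0, h′′′(0) = 420.

f: a_k = 3, 0, -27/2, 0, 81/8, 0, -243/80, 0, 2187/4480, …
g: a_k = 0, -4, 0, 16/3, 0, -64/5, 0, 256/7, 0, …
Sym-product of L_f,L_g gives L₀ (≤ ord 4).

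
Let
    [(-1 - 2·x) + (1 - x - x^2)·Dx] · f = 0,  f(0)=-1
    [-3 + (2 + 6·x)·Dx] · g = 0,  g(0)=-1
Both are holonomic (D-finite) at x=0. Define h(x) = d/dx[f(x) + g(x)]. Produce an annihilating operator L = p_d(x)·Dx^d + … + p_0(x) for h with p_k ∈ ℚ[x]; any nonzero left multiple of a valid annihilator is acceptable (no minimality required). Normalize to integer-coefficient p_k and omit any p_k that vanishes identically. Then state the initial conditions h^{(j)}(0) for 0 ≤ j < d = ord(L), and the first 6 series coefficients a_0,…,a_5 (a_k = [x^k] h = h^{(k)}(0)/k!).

f: a_k = -1, -1, -2, -3, -5, -8, …
g: a_k = -1, -3/2, 9/8, -27/16, 405/128, -1701/256, …
Sum ⇒ L₀ = lclm(L_f,L_g) in ℚ(x)⟨Dx⟩.
Derive L from L₀ (diff closure).
L = (-216 - 666·x - 972·x^2 - 468·x^3 - 270·x^4) + (-45 - 624·x - 2079·x^2 - 2688·x^3 - 1737·x^4 - 810·x^5)·Dx + (22 + 122·x + 146·x^2 - 162·x^3 - 426·x^4 - 474·x^5 - 180·x^6)·Dx^2  (order 2).
h: a_k = -5/2, -7/4, -225/16, -235/32, -18745/256, 5991/512, …
ICs: h(0) = -5/2, h′(0) = -7/4.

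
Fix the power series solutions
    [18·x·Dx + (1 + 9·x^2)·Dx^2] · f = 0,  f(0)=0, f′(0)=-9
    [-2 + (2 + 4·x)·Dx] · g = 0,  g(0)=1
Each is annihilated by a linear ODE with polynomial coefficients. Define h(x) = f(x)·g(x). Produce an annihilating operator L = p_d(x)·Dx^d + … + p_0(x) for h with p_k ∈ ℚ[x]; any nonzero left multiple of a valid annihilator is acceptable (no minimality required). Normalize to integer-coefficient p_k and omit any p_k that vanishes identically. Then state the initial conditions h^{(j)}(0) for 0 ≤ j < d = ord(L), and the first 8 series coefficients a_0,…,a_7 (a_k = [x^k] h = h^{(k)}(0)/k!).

f: a_k = 0, -9, 0, 27, 0, -729/5, 0, 6561/7, …
g: a_k = 1, 1, -1/2, 1/2, -5/8, 7/8, -21/16, 33/16, …
f·g: L₀ = L_f ⊗_s L_g, ord ≤ 2·1.
L = (3 - 18·x - 9·x^2) + (-2 + 14·x + 54·x^2 + 36·x^3)·Dx + (1 + 4·x + 13·x^2 + 36·x^3 + 36·x^4)·Dx^2  (order 2).
h: a_k = 0, -9, -9, 63/2, 45/2, -6147/40, -5607/40, 562869/560, …
ICs: h(0) = 0, h′(0) = -9.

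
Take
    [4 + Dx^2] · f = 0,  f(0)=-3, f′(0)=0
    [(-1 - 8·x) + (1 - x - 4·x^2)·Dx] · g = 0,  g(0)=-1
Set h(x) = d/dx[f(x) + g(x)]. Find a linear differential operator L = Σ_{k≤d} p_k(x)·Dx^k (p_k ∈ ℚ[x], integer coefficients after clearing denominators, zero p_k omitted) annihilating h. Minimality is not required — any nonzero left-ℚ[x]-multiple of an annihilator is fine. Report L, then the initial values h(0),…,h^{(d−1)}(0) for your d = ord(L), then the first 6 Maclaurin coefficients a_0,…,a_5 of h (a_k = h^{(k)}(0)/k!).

L = (1472 + 8672·x + 38224·x^2 + 28480·x^3 + 58880·x^4 + 9216·x^5 + 12288·x^6) + (-116 - 892·x + 504·x^2 + 2312·x^3 + 5920·x^4 + 10368·x^5 + 3584·x^6 + 4096·x^7)·Dx + (368 + 2168·x + 9556·x^2 + 7120·x^3 + 14720·x^4 + 2304·x^5 + 3072·x^6)·Dx^2 + (-29 - 223·x + 126·x^2 + 578·x^3 + 1480·x^4 + 2592·x^5 + 896·x^6 + 1024·x^7)·Dx^3  (order 3).
h: a_k = -1, 2, -27, -124, -325, -5422/5, …
ICs: h(0) = -1, h′(0) = 2, h′′(0) = -54.

f: a_k = -3, 0, 6, 0, -2, 0, …
g: a_k = -1, -1, -5, -9, -29, -65, …
f+g: L₀ = lclm(L_f,L_g), ord ≤ 2+1.
h=h₀': d/dx-closure on L₀ ⇒ L.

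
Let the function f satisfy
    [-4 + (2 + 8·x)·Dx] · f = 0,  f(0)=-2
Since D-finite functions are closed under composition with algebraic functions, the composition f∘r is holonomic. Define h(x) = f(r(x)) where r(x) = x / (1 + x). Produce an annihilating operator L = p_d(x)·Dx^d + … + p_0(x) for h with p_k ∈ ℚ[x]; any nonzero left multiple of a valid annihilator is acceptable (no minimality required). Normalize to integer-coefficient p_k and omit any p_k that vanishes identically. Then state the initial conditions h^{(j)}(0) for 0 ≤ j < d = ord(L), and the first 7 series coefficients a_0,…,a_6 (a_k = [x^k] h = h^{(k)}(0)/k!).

L = -2 + (1 + 6·x + 5·x^2)·Dx  (order 1).
h: a_k = -2, -4, 8, -20, 60, -204, 752, …
ICs: h(0) = -2.

f: a_k = -2, -4, 4, -8, 20, -56, 168, …
f∘r: x↦r, Dx↦Dx/r' in L_f ⇒ L₀.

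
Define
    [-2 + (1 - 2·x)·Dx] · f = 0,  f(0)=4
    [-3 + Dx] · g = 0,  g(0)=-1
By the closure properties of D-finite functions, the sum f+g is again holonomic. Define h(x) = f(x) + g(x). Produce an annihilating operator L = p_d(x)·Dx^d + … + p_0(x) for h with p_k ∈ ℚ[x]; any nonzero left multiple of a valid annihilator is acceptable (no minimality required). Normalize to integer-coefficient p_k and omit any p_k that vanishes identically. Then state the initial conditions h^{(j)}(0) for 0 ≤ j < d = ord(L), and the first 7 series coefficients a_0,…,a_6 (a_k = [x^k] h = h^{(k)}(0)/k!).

f: a_k = 4, 8, 16, 32, 64, 128, 256, …
g: a_k = -1, -3, -9/2, -9/2, -27/8, -81/40, -81/80, …
Sum ⇒ L₀ = lclm(L_f,L_g) in ℚ(x)⟨Dx⟩.
L = (-6 - 36·x) + (-1 + 36·x - 36·x^2)·Dx + (1 - 8·x + 12·x^2)·Dx^2  (order 2).
h: a_k = 3, 5, 23/2, 55/2, 485/8, 5039/40, 20399/80, …
ICs: h(0) = 3, h′(0) = 5.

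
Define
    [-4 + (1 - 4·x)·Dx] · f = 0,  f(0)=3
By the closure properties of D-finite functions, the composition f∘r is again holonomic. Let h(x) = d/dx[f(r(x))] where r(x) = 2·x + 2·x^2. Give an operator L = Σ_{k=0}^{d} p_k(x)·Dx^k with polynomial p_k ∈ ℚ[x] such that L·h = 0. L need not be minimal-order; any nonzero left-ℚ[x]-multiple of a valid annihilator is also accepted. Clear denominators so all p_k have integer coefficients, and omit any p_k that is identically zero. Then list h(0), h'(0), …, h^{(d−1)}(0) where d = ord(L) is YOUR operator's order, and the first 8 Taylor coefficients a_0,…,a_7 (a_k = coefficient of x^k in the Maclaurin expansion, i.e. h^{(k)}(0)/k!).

f: a_k = 3, 12, 48, 192, 768, 3072, 12288, 49152, …
h₀=f(r): pull back L_f along r ⇒ L₀.
Derive L from L₀ (diff closure).
L = (18 + 48·x + 48·x^2) + (-1 + 6·x + 24·x^2 + 16·x^3)·Dx  (order 1).
h: a_k = 24, 432, 5760, 68352, 760320, 8119296, 84295680, 857309184, …
ICs: h(0) = 24.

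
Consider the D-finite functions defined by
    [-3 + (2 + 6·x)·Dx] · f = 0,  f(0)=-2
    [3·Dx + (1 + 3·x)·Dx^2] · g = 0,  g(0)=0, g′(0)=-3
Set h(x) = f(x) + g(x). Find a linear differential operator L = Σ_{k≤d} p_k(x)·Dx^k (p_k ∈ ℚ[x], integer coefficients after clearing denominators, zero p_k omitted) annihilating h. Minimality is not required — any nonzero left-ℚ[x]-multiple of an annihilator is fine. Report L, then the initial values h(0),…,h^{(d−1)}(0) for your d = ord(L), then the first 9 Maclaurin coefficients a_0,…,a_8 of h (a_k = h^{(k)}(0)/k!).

f: a_k = -2, -3, 9/4, -27/8, 405/64, -1701/128, 15309/512, -72171/1024, 2814669/16384, …
g: a_k = 0, -3, 9/2, -9, 81/4, -243/5, 243/2, -2187/7, 6561/8, …
L₀ := lclm(L_f,L_g); ord L₀ ≤ 1+2.
L = 9·Dx + (15 + 45·x)·Dx^2 + (2 + 12·x + 18·x^2)·Dx^3  (order 3).
h: a_k = -2, -6, 27/4, -99/8, 1701/64, -39609/640, 77517/512, -2744685/7168, 16251597/16384, …
ICs: h(0) = -2, h′(0) = -6, h′′(0) = 27/2.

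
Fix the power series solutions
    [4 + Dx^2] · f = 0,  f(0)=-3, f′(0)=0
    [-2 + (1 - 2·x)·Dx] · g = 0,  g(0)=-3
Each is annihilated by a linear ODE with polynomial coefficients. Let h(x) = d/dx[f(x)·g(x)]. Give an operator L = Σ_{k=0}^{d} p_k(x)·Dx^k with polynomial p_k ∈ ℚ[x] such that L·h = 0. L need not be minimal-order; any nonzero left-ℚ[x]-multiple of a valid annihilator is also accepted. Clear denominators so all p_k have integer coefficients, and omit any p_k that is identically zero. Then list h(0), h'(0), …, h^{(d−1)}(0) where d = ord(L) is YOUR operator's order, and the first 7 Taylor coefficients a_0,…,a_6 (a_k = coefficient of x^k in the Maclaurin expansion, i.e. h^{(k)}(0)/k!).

f: a_k = -3, 0, 6, 0, -2, 0, 4/15, …
g: a_k = -3, -6, -12, -24, -48, -96, -192, …
L₀ := L_f ⊗_s L_g (sym. prod.), ord ≤ 2.
h₀' ⇒ L via d/dx closure of L₀.
L = (-4 - 16·x + 16·x^2) + (-4 + 8·x)·Dx + (1 - 4·x + 4·x^2)·Dx^2  (order 2).
h: a_k = 18, 36, 108, 312, 780, 9336/5, 21784/5, …
ICs: h(0) = 18, h′(0) = 36.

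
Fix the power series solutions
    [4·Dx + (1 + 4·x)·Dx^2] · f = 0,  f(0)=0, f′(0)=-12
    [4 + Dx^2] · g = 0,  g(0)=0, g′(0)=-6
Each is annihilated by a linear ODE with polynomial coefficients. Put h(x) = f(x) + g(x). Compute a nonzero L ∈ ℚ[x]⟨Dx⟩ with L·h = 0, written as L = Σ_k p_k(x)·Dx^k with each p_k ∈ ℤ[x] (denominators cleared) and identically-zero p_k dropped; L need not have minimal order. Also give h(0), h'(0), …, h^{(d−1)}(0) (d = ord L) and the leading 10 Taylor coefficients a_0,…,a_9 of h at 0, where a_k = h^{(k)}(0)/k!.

L = (400 + 128·x + 256·x^2)·Dx + (36 + 176·x + 192·x^2 + 256·x^3)·Dx^2 + (100 + 32·x + 64·x^2)·Dx^3 + (9 + 44·x + 48·x^2 + 64·x^3)·Dx^4  (order 4).
h: a_k = 0, -18, 24, -60, 192, -3076/5, 2048, -737272/105, 24576, -82575364/945, …
ICs: h(0) = 0, h′(0) = -18, h′′(0) = 48, h′′′(0) = -360.

f: a_k = 0, -12, 24, -64, 192, -3072/5, 2048, -49152/7, 24576, -262144/3, …
g: a_k = 0, -6, 0, 4, 0, -4/5, 0, 8/105, 0, -4/945, …
Sum ⇒ L₀ = lclm(L_f,L_g) in ℚ(x)⟨Dx⟩.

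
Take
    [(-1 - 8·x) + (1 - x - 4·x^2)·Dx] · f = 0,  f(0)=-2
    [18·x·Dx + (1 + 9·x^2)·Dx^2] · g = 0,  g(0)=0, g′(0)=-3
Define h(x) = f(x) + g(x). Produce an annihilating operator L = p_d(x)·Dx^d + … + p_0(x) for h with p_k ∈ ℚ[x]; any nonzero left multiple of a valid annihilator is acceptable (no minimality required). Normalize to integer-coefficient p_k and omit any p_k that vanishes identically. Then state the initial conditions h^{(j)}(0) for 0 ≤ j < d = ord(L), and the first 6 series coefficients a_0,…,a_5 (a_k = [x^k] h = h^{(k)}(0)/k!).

f: a_k = -2, -2, -10, -18, -58, -130, …
g: a_k = 0, -3, 0, 9, 0, -243/5, …
Sum ⇒ L₀ = lclm(L_f,L_g) in ℚ(x)⟨Dx⟩.
L = (-90 + 360·x + 6462·x^2 + 14688·x^3 + 63936·x^4 + 31104·x^6)·Dx + (36 + 294·x + 324·x^2 + 3198·x^3 + 13680·x^4 + 46080·x^5 + 3888·x^6 + 31104·x^7)·Dx^2 + (-5 - 16·x - 160·x^2 + 96·x^3 - 555·x^4 + 2304·x^5 + 4896·x^6 + 1296·x^7 + 5184·x^8)·Dx^3  (order 3).
h: a_k = -2, -5, -10, -9, -58, -893/5, …
ICs: h(0) = -2, h′(0) = -5, h′′(0) = -20.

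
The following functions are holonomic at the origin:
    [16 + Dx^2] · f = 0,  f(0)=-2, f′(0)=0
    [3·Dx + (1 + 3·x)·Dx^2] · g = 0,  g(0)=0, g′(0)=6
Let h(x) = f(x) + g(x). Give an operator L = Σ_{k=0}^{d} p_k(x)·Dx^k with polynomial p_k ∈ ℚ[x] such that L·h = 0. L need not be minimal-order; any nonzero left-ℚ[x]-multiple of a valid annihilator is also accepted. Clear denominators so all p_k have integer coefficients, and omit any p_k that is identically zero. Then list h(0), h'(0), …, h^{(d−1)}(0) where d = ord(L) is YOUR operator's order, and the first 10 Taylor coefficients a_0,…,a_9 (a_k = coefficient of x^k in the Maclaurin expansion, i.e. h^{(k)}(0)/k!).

L = (1680 + 2304·x + 3456·x^2)·Dx + (272 + 1584·x + 3456·x^2 + 3456·x^3)·Dx^2 + (105 + 144·x + 216·x^2)·Dx^3 + (17 + 99·x + 216·x^2 + 216·x^3)·Dx^4  (order 4).
h: a_k = -2, 6, 7, 18, -371/6, 486/5, -10423/45, 4374/7, -2070811/1260, 4374, …
ICs: h(0) = -2, h′(0) = 6, h′′(0) = 14, h′′′(0) = 108.

f: a_k = -2, 0, 16, 0, -64/3, 0, 512/45, 0, -1024/315, 0, …
g: a_k = 0, 6, -9, 18, -81/2, 486/5, -243, 4374/7, -6561/4, 4374, …
h₀=f+g: left-lcm gives L₀, ord ≤ 4.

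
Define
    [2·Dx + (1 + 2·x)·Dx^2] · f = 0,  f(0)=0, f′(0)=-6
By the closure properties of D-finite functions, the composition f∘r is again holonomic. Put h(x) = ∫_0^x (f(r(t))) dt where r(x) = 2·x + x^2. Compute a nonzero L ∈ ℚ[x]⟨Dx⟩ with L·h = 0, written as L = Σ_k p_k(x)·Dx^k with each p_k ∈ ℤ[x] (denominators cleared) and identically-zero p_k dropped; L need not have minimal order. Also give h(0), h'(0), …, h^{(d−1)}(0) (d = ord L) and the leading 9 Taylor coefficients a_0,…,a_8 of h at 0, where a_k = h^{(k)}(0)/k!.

L = (3 + 4·x + 2·x^2)·Dx^2 + (1 + 5·x + 6·x^2 + 2·x^3)·Dx^3  (order 3).
h: a_k = 0, 0, -6, 6, -10, 102/5, -232/5, 792/7, -2028/7, …
ICs: h(0) = 0, h′(0) = 0, h′′(0) = -12.

f: a_k = 0, -6, 6, -8, 12, -96/5, 32, -384/7, 96, …
L₀ from L_f via x↦r, Dx↦r'^{-1}Dx.
Integrate: L := L₀·Dx.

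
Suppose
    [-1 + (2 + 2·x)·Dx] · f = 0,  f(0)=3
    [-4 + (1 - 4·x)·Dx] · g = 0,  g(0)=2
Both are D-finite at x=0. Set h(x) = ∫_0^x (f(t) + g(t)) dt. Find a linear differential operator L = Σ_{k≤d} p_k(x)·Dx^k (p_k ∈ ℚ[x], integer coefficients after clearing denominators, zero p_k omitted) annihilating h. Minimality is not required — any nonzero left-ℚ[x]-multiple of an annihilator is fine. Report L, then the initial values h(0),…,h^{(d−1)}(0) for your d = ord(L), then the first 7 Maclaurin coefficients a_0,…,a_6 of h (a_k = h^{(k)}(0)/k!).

f: a_k = 3, 3/2, -3/8, 3/16, -15/128, 21/256, -63/1024, …
g: a_k = 2, 8, 32, 128, 512, 2048, 8192, …
f+g: L₀ = lclm(L_f,L_g), ord ≤ 1+1.
∫: right-multiply L₀ by Dx.
L = (68 + 48·x)·Dx + (-129 - 248·x - 144·x^2)·Dx^2 + (14 - 18·x - 128·x^2 - 96·x^3)·Dx^3  (order 3).
h: a_k = 0, 5, 19/4, 253/24, 2051/64, 65521/640, 524309/1536, …
ICs: h(0) = 0, h′(0) = 5, h′′(0) = 19/2.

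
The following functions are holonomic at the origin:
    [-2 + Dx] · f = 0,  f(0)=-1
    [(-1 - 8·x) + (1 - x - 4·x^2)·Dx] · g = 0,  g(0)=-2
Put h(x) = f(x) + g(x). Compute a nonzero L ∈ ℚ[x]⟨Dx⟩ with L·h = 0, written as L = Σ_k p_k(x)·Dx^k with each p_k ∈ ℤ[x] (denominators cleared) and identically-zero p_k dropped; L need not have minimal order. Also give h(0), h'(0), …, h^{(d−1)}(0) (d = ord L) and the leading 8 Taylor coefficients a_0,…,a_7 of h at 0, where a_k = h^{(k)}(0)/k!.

L = (16 + 20·x + 240·x^2 + 128·x^3) + (-6 - 32·x - 124·x^2 + 32·x^3 + 64·x^4)·Dx + (-1 + 11·x + 2·x^2 - 48·x^3 - 32·x^4)·Dx^2  (order 2).
h: a_k = -3, -4, -12, -58/3, -176/3, -1954/15, -16294/45, -277838/315, …
ICs: h(0) = -3, h′(0) = -4.

f: a_k = -1, -2, -2, -4/3, -2/3, -4/15, -4/45, -8/315, …
g: a_k = -2, -2, -10, -18, -58, -130, -362, -882, …
h₀=f+g: left-lcm gives L₀, ord ≤ 2.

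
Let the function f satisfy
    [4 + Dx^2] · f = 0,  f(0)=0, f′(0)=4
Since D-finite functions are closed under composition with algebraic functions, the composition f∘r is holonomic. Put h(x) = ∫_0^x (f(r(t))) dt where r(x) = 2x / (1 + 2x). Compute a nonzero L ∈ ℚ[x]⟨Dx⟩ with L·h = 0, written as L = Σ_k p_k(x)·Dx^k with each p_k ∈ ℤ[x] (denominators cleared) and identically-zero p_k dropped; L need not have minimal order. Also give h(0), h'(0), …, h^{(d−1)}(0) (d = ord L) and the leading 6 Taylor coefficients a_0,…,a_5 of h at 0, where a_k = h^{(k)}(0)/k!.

L = 16·Dx + (4 + 24·x + 48·x^2 + 32·x^3)·Dx^2 + (1 + 8·x + 24·x^2 + 32·x^3 + 16·x^4)·Dx^3  (order 3).
h: a_k = 0, 0, 4, -16/3, 8/3, 64/5, …
ICs: h(0) = 0, h′(0) = 0, h′′(0) = 8.

f: a_k = 0, 4, 0, -8/3, 0, 8/15, …
f∘r: x↦r, Dx↦Dx/r' in L_f ⇒ L₀.
∫: right-multiply L₀ by Dx.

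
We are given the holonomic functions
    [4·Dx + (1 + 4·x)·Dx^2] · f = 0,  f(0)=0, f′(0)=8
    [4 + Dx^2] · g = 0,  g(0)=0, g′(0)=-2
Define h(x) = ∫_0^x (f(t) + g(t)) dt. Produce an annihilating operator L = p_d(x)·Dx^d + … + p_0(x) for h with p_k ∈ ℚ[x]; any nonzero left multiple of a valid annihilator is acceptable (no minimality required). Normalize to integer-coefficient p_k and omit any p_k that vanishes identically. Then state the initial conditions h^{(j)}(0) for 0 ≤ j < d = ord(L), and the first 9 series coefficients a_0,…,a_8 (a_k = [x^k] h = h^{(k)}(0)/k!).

L = (400 + 128·x + 256·x^2)·Dx^2 + (36 + 176·x + 192·x^2 + 256·x^3)·Dx^3 + (100 + 32·x + 64·x^2)·Dx^4 + (9 + 44·x + 48·x^2 + 64·x^3)·Dx^5  (order 5).
h: a_k = 0, 0, 3, -16/3, 11, -128/5, 614/9, -4096/21, 184321/315, …
ICs: h(0) = 0, h′(0) = 0, h′′(0) = 6, h′′′(0) = -32, h′′′′(0) = 264.

f: a_k = 0, 8, -16, 128/3, -128, 2048/5, -4096/3, 32768/7, -16384, …
g: a_k = 0, -2, 0, 4/3, 0, -4/15, 0, 8/315, 0, …
f+g: L₀ = lclm(L_f,L_g), ord ≤ 2+2.
h=∫h₀ ⇒ L = L₀·Dx.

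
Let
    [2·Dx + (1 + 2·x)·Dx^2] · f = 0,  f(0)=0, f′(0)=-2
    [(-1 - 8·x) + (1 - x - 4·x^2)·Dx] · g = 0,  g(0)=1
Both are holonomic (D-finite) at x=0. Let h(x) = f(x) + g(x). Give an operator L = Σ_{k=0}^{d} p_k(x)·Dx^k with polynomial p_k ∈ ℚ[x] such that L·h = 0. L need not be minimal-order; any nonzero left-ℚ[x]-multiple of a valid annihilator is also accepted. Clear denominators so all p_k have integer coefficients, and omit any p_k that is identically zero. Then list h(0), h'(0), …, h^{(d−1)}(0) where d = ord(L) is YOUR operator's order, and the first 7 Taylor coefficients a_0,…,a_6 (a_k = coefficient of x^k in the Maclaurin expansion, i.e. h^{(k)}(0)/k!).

L = (-94 - 644·x - 1664·x^2 - 1920·x^3 - 1536·x^4)·Dx + (-23 - 324·x - 1448·x^2 - 3072·x^3 - 3904·x^4 - 2560·x^5)·Dx^2 + (6 + 35·x + 53·x^2 - 98·x^3 - 528·x^4 - 864·x^5 - 512·x^6)·Dx^3  (order 3).
h: a_k = 1, -1, 7, 19/3, 33, 293/5, 575/3, …
ICs: h(0) = 1, h′(0) = -1, h′′(0) = 14.

f: a_k = 0, -2, 2, -8/3, 4, -32/5, 32/3, …
g: a_k = 1, 1, 5, 9, 29, 65, 181, …
h₀=f+g: left-lcm gives L₀, ord ≤ 3.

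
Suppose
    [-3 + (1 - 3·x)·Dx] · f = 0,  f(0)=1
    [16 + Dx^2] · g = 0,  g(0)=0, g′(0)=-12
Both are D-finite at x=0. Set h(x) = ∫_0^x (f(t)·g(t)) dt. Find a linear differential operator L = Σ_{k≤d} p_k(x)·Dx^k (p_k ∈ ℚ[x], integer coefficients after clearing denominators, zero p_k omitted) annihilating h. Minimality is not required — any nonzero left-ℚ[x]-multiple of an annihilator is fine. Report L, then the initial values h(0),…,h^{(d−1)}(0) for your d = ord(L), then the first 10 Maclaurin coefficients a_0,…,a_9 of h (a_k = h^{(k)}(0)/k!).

f: a_k = 1, 3, 9, 27, 81, 243, 729, 2187, 6561, 19683, …
g: a_k = 0, -12, 0, 32, 0, -128/5, 0, 1024/105, 0, -2048/945, …
Product ⇒ symmetric product L₀, ord ≤ 2.
∫: right-multiply L₀ by Dx.
L = (-16 + 48·x)·Dx + 6·Dx^2 + (-1 + 3·x)·Dx^3  (order 3).
h: a_k = 0, 0, -6, -12, -19, -228/5, -1774/15, -10644/35, -167387/210, -669548/315, …
ICs: h(0) = 0, h′(0) = 0, h′′(0) = -12.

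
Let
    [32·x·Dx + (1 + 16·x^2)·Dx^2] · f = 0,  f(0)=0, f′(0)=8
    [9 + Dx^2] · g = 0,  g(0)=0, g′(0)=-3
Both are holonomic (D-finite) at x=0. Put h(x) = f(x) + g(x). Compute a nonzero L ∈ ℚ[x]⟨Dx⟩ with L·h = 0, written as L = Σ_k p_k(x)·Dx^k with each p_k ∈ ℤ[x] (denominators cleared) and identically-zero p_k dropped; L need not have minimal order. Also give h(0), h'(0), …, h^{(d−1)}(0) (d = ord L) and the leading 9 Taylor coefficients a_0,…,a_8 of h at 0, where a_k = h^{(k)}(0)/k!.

f: a_k = 0, 8, 0, -128/3, 0, 2048/5, 0, -32768/7, 0, …
g: a_k = 0, -3, 0, 9/2, 0, -81/40, 0, 243/560, 0, …
L₀ := lclm(L_f,L_g); ord L₀ ≤ 2+2.
L = (-52704·x + 967680·x^3 + 663552·x^5)·Dx + (-207 + 13104·x^2 + 283392·x^4 + 331776·x^6)·Dx^2 + (-5856·x + 107520·x^3 + 73728·x^5)·Dx^3 + (-23 + 1456·x^2 + 31488·x^4 + 36864·x^6)·Dx^4  (order 4).
h: a_k = 0, 5, 0, -229/6, 0, 16303/40, 0, -2621197/560, 0, …
ICs: h(0) = 0, h′(0) = 5, h′′(0) = 0, h′′′(0) = -229.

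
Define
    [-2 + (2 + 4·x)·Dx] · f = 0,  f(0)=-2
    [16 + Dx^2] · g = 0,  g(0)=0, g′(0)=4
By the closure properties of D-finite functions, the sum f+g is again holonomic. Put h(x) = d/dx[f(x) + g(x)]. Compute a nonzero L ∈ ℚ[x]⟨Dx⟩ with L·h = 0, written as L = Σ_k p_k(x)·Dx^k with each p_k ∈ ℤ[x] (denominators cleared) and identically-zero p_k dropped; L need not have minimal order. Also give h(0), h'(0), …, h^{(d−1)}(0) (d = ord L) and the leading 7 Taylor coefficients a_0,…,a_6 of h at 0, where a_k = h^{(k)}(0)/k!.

f: a_k = -2, -2, 1, -1, 5/4, -7/4, 21/8, …
g: a_k = 0, 4, 0, -32/3, 0, 128/15, 0, …
L₀ := lclm(L_f,L_g); ord L₀ ≤ 1+2.
Derive L from L₀ (diff closure).
L = (-496 - 1024·x - 1024·x^2) + (-304 - 1632·x - 3072·x^2 - 2048·x^3)·Dx + (-31 - 64·x - 64·x^2)·Dx^2 + (-19 - 102·x - 192·x^2 - 128·x^3)·Dx^3  (order 3).
h: a_k = 2, 2, -35, 5, 407/12, 63/4, -18587/360, …
ICs: h(0) = 2, h′(0) = 2, h′′(0) = -70.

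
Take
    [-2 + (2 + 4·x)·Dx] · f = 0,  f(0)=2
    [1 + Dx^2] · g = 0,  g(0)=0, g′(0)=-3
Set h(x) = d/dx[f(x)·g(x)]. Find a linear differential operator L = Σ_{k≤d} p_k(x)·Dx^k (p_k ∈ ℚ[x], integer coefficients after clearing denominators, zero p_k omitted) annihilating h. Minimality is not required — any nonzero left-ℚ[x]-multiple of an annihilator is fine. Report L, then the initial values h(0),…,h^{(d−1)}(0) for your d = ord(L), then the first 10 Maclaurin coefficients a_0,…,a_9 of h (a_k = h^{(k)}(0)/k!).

f: a_k = 2, 2, -1, 1, -5/4, 7/4, -21/8, 33/8, -429/64, 715/64, …
g: a_k = 0, -3, 0, 1/2, 0, -1/40, 0, 1/1680, 0, -1/120960, …
L₀ := L_f ⊗_s L_g (sym. prod.), ord ≤ 2.
Derive L from L₀ (diff closure).
L = (2 + 12·x + 16·x^2 + 8·x^3 + 4·x^4) + (1 - 6·x^2 - 4·x^3)·Dx + (1 + 5·x + 9·x^2 + 8·x^3 + 4·x^4)·Dx^2  (order 2).
h: a_k = -6, -12, 12, -8, 16, -144/5, 764/15, -1936/21, 17792/105, -8504/27, …
ICs: h(0) = -6, h′(0) = -12.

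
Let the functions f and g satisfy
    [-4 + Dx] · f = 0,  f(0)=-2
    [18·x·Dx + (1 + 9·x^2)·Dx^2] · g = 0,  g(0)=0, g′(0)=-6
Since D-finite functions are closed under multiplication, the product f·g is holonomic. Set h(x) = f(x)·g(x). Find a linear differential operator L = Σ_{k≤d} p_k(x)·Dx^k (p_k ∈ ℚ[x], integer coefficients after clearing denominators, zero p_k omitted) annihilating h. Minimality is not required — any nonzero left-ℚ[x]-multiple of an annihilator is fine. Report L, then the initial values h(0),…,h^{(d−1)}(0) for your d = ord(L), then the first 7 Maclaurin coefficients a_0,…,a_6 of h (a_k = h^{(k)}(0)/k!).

f: a_k = -2, -8, -16, -64/3, -64/3, -256/15, -512/45, …
g: a_k = 0, -6, 0, 18, 0, -486/5, 0, …
Sym-product of L_f,L_g gives L₀ (≤ ord 2).
L = (16 - 72·x + 144·x^2) + (-8 + 18·x - 72·x^2)·Dx + (1 + 9·x^2)·Dx^2  (order 2).
h: a_k = 0, 12, 48, 60, -16, 172/5, 496, …
ICs: h(0) = 0, h′(0) = 12.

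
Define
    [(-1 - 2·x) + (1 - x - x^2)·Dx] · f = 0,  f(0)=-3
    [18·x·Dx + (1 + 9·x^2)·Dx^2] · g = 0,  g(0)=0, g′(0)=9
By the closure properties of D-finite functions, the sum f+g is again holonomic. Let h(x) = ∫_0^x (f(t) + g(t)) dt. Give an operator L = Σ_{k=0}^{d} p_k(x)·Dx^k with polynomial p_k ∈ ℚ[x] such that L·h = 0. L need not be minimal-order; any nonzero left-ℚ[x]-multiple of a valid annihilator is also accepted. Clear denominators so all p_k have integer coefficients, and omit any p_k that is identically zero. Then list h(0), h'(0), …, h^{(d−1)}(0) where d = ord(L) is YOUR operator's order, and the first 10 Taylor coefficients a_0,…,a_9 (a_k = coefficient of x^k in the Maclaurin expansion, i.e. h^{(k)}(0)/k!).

L = (-36 + 144·x + 1440·x^2 + 2376·x^3 + 3186·x^4 + 486·x^6)·Dx^2 + (18 + 24·x - 108·x^2 + 444·x^3 + 2313·x^4 + 2178·x^5 + 243·x^6 + 486·x^7)·Dx^3 + (-2 - 10·x - 34·x^2 - 48·x^3 - 123·x^4 + 387·x^5 + 198·x^6 + 81·x^7 + 81·x^8)·Dx^4  (order 4).
h: a_k = 0, -3, 3, -2, -9, -3, 203/10, -39/7, -3501/28, -34/3, …
ICs: h(0) = 0, h′(0) = -3, h′′(0) = 6, h′′′(0) = -12.

f: a_k = -3, -3, -6, -9, -15, -24, -39, -63, -102, -165, …
g: a_k = 0, 9, 0, -27, 0, 729/5, 0, -6561/7, 0, 6561, …
f+g: L₀ = lclm(L_f,L_g), ord ≤ 1+2.
h=∫₀ˣh₀: take L = L₀·Dx.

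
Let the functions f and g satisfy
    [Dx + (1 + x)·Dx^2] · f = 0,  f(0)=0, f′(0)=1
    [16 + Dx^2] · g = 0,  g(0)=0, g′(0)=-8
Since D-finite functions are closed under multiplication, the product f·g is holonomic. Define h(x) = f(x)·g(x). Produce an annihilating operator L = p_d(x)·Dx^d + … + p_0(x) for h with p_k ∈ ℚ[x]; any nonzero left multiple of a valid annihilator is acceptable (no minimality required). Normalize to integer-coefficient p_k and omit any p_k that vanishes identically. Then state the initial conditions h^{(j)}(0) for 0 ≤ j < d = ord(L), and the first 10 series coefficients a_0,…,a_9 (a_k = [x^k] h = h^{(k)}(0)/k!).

f: a_k = 0, 1, -1/2, 1/3, -1/4, 1/5, -1/6, 1/7, -1/8, 1/9, …
g: a_k = 0, -8, 0, 64/3, 0, -256/15, 0, 2048/315, 0, -4096/2835, …
h₀=f·g: eliminate ⇒ L₀, order ≤ 2·2.
L = (15072 + 62976·x + 97024·x^2 + 65536·x^3 + 16384·x^4) + (1984 + 6080·x + 6144·x^2 + 2048·x^3)·Dx + (1950 + 8000·x + 12192·x^2 + 8192·x^3 + 2048·x^4)·Dx^2 + (124 + 380·x + 384·x^2 + 128·x^3)·Dx^3 + (63 + 254·x + 383·x^2 + 256·x^3 + 64·x^4)·Dx^4  (order 4).
h: a_k = 0, 0, -8, 4, 56/3, -26/3, -104/9, 68/15, 248/63, -97/63, …
ICs: h(0) = 0, h′(0) = 0, h′′(0) = -16, h′′′(0) = 24.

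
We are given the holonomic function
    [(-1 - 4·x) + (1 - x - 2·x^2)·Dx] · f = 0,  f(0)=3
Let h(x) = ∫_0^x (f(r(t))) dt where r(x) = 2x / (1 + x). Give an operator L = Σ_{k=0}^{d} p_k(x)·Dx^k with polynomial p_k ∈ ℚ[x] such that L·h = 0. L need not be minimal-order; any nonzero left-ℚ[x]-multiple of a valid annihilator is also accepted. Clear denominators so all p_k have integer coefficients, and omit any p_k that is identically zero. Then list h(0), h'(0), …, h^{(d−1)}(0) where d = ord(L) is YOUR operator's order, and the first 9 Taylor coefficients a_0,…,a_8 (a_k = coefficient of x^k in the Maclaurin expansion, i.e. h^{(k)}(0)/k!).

L = (2 + 18·x)·Dx + (-1 - x + 9·x^2 + 9·x^3)·Dx^2  (order 2).
h: a_k = 0, 3, 3, 10, 27/2, 54, 81, 2430/7, 2187/4, …
ICs: h(0) = 0, h′(0) = 3.

f: a_k = 3, 3, 9, 15, 33, 63, 129, 255, 513, …
Change of var in L_f (x↦r) gives L₀.
Integrate: L := L₀·Dx.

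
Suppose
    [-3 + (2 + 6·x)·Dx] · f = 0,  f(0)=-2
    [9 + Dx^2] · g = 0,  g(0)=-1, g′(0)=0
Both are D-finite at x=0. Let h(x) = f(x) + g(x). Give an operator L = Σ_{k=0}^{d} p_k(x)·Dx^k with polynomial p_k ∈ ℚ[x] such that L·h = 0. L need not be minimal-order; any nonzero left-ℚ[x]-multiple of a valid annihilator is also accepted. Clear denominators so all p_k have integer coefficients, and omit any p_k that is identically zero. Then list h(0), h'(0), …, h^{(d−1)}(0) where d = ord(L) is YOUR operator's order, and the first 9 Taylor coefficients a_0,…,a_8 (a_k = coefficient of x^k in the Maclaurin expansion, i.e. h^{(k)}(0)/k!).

L = (-63 - 216·x - 324·x^2) + (18 + 198·x + 648·x^2 + 648·x^3)·Dx + (-7 - 24·x - 36·x^2)·Dx^2 + (2 + 22·x + 72·x^2 + 72·x^3)·Dx^3  (order 3).
h: a_k = -3, -3, 27/4, -27/8, 189/64, -1701/128, 79137/2560, -72171/1024, 98420103/573440, …
ICs: h(0) = -3, h′(0) = -3, h′′(0) = 27/2.

f: a_k = -2, -3, 9/4, -27/8, 405/64, -1701/128, 15309/512, -72171/1024, 2814669/16384, …
g: a_k = -1, 0, 9/2, 0, -27/8, 0, 81/80, 0, -729/4480, …
h₀=f+g: left-lcm gives L₀, ord ≤ 3.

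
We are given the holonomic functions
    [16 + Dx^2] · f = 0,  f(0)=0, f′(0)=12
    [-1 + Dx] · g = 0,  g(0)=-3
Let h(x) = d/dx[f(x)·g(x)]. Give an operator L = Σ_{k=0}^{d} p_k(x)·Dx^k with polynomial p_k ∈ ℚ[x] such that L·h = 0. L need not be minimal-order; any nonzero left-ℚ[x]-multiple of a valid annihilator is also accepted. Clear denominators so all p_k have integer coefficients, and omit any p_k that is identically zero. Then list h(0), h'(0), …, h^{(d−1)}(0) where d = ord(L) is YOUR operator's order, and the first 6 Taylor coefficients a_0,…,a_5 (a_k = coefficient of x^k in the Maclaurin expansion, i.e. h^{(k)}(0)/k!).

L = 17 - 2·Dx + Dx^2  (order 2).
h: a_k = -36, -72, 234, 360, -303/2, -1833/5, …
ICs: h(0) = -36, h′(0) = -72.

f: a_k = 0, 12, 0, -32, 0, 128/5, …
g: a_k = -3, -3, -3/2, -1/2, -1/8, -1/40, …
f·g: L₀ = L_f ⊗_s L_g, ord ≤ 2·1.
h₀' ⇒ L via d/dx closure of L₀.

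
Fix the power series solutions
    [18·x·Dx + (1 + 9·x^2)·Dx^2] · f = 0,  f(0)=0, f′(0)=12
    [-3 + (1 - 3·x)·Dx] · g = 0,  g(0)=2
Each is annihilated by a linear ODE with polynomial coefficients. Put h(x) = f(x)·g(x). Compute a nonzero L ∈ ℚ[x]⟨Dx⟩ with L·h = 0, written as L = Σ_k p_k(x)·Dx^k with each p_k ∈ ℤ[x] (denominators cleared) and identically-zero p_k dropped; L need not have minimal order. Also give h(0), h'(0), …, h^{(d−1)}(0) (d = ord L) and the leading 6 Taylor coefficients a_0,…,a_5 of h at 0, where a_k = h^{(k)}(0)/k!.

f: a_k = 0, 12, 0, -36, 0, 972/5, …
g: a_k = 2, 6, 18, 54, 162, 486, …
f·g: L₀ = L_f ⊗_s L_g, ord ≤ 2·1.
L = 54·x + (6 - 18·x + 108·x^2)·Dx + (-1 + 3·x - 9·x^2 + 27·x^3)·Dx^2  (order 2).
h: a_k = 0, 24, 72, 144, 432, 8424/5, …
ICs: h(0) = 0, h′(0) = 24.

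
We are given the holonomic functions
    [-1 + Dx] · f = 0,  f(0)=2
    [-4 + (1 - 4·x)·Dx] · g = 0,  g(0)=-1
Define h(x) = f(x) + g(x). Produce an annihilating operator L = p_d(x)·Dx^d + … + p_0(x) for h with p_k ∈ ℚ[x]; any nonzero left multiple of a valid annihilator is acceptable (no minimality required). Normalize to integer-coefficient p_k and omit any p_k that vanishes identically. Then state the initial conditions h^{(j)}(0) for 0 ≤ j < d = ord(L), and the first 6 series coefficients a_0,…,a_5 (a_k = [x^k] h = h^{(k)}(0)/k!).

f: a_k = 2, 2, 1, 1/3, 1/12, 1/60, …
g: a_k = -1, -4, -16, -64, -256, -1024, …
L₀ := lclm(L_f,L_g); ord L₀ ≤ 1+1.
L = (28 + 16·x) + (-31 - 8·x + 16·x^2)·Dx + (3 - 8·x - 16·x^2)·Dx^2  (order 2).
h: a_k = 1, -2, -15, -191/3, -3071/12, -61439/60, …
ICs: h(0) = 1, h′(0) = -2.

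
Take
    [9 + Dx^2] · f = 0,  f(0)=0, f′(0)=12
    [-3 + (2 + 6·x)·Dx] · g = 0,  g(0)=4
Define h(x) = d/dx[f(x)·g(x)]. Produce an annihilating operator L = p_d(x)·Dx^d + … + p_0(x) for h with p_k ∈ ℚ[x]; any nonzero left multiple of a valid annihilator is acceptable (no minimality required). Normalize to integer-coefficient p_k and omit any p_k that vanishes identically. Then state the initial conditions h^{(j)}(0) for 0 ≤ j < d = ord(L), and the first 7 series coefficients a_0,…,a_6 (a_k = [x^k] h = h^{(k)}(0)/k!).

f: a_k = 0, 12, 0, -18, 0, 81/10, 0, …
g: a_k = 4, 6, -9/2, 27/4, -405/32, 1701/64, -15309/256, …
f·g: L₀ = L_f ⊗_s L_g, ord ≤ 2·1.
h=h₀': d/dx-closure on L₀ ⇒ L.
L = (477 + 3888·x + 11016·x^2 + 15552·x^3 + 11664·x^4) + (-12 - 324·x - 1296·x^2 - 1296·x^3)·Dx + (28 + 264·x + 972·x^2 + 1728·x^3 + 1296·x^4)·Dx^2  (order 2).
h: a_k = 48, 144, -378, -108, -1539/8, 59049/40, -238869/64, …
ICs: h(0) = 48, h′(0) = 144.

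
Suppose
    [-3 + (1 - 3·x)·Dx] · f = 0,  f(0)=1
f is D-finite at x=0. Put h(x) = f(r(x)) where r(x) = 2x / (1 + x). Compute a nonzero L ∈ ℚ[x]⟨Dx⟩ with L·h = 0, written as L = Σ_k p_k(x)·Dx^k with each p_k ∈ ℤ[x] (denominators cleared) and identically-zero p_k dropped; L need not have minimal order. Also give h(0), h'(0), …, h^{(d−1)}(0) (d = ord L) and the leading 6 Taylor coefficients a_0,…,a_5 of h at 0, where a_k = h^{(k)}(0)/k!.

f: a_k = 1, 3, 9, 27, 81, 243, …
Change of var in L_f (x↦r) gives L₀.
L = 6 + (-1 + 4·x + 5·x^2)·Dx  (order 1).
h: a_k = 1, 6, 30, 150, 750, 3750, …
ICs: h(0) = 1.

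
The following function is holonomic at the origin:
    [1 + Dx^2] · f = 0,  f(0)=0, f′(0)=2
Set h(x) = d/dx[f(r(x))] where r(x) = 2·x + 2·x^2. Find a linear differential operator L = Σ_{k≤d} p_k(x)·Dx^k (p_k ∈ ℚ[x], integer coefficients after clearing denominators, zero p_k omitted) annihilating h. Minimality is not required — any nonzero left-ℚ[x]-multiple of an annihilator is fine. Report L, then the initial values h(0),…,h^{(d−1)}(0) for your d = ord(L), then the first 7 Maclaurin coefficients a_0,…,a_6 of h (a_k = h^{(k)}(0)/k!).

L = (16 + 32·x + 96·x^2 + 128·x^3 + 64·x^4) + (-6 - 12·x)·Dx + (1 + 4·x + 4·x^2)·Dx^2  (order 2).
h: a_k = 4, 8, -8, -32, -112/3, 0, 1664/45, …
ICs: h(0) = 4, h′(0) = 8.

f: a_k = 0, 2, 0, -1/3, 0, 1/60, 0, …
Change of var in L_f (x↦r) gives L₀.
h=h₀': d/dx-closure on L₀ ⇒ L.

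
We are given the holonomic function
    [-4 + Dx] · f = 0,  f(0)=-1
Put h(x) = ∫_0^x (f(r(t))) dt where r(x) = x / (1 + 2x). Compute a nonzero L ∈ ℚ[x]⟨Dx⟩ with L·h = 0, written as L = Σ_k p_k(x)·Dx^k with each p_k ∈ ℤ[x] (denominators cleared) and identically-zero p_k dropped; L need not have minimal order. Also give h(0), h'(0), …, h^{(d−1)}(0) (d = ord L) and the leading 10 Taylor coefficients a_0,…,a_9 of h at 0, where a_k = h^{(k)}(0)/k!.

L = -4·Dx + (1 + 4·x + 4·x^2)·Dx^2  (order 2).
h: a_k = 0, -1, -2, 0, 4/3, -32/15, 32/15, -256/315, -160/63, 8192/945, …
ICs: h(0) = 0, h′(0) = -1.

f: a_k = -1, -4, -8, -32/3, -32/3, -128/15, -256/45, -1024/315, -512/315, -2048/2835, …
Substitute x→r, Dx→(1/r')Dx; clear ⇒ L₀.
∫: right-multiply L₀ by Dx.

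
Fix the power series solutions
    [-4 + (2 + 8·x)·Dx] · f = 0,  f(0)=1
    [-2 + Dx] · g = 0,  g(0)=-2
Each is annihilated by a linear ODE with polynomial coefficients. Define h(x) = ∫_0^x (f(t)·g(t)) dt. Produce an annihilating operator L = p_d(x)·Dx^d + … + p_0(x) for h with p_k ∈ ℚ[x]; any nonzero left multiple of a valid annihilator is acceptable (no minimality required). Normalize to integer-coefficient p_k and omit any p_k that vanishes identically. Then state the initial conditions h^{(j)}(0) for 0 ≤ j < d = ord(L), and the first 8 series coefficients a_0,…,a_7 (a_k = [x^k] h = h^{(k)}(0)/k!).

f: a_k = 1, 2, -2, 4, -10, 28, -84, 264, …
g: a_k = -2, -4, -4, -8/3, -4/3, -8/15, -8/45, -16/315, …
Sym-product of L_f,L_g gives L₀ (≤ ord 1).
h=∫h₀ ⇒ L = L₀·Dx.
L = (-4 - 8·x)·Dx + (1 + 4·x)·Dx^2  (order 2).
h: a_k = 0, -2, -4, -8/3, -8/3, 16/15, -224/45, 3904/315, …
ICs: h(0) = 0, h′(0) = -2.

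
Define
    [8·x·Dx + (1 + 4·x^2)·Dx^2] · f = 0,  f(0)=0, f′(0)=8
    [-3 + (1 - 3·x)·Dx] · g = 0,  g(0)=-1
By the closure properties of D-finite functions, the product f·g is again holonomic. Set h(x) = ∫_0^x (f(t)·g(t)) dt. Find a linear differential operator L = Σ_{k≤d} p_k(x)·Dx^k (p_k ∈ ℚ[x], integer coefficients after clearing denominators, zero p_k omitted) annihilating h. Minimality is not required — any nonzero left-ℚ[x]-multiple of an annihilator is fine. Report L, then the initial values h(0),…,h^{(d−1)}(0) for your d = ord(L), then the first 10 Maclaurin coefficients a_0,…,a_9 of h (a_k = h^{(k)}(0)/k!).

L = 24·x·Dx + (6 - 8·x + 48·x^2)·Dx^2 + (-1 + 3·x - 4·x^2 + 12·x^3)·Dx^3  (order 3).
h: a_k = 0, 0, -4, -8, -46/3, -184/5, -1444/15, -8664/35, -22423/35, -179384/105, …
ICs: h(0) = 0, h′(0) = 0, h′′(0) = -8.

f: a_k = 0, 8, 0, -32/3, 0, 128/5, 0, -512/7, 0, 2048/9, …
g: a_k = -1, -3, -9, -27, -81, -243, -729, -2187, -6561, -19683, …
Sym-product of L_f,L_g gives L₀ (≤ ord 2).
Integrate: L := L₀·Dx.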